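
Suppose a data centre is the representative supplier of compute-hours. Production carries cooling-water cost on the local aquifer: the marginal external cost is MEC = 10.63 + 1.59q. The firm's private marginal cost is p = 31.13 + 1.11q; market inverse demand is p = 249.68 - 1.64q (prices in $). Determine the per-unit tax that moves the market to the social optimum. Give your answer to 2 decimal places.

Social marginal cost = private MC + MEC = 41.76 + 2.70q.
Set SMC = demand: 41.76 + 2.70q = 249.68 - 1.64q → q* = 47.9078.
The Pigouvian tax equals MEC at q*: 10.63 + 1.59×47.9078 = 86.8034.

tax = $86.80 per unit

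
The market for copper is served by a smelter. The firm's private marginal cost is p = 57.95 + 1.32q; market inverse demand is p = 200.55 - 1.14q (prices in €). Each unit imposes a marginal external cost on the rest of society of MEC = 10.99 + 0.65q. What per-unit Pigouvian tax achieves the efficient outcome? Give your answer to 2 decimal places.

Social marginal cost = private MC + MEC = 68.94 + 1.97q.
Set SMC = demand: 68.94 + 1.97q = 200.55 - 1.14q → q* = 42.3183.
The Pigouvian tax equals MEC at q*: 10.99 + 0.65×42.3183 = 38.4969.

tax = €38.50 per unit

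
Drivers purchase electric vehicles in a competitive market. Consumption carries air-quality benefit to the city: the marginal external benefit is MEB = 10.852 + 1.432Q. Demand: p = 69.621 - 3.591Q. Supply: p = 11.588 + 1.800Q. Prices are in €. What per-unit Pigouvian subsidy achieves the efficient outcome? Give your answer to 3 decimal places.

subsidy = €35.768 per unit

Social marginal benefit = demand + MEB = 80.473 - 2.159Q.
Set SMB = MC: 80.473 - 2.159Q = 11.588 + 1.800Q → Q* = 17.3996.
The Pigouvian subsidy equals MEB at Q*: 10.852 + 1.432×17.3996 = 35.7682.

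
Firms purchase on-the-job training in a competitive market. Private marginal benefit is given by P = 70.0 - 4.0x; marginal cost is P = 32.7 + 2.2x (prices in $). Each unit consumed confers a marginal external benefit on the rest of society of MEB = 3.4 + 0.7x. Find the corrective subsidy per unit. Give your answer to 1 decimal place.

Social marginal benefit = demand + MEB = 73.4 - 3.3x.
Set SMB = MC: 73.4 - 3.3x = 32.7 + 2.2x → x* = 7.4000.
The Pigouvian subsidy equals MEB at x*: 3.4 + 0.7×7.4000 = 8.5800.

subsidy = $8.6 per unit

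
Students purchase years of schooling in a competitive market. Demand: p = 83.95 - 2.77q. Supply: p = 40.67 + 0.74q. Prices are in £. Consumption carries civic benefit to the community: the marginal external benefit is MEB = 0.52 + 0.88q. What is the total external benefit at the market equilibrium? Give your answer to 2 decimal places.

Market equilibrium (private): 40.67 + 0.74q = 83.95 - 2.77q → q_m = 12.3305.
Total external benefit = ∫₀^{q_m} (0.52 + 0.88q) dq = 0.52×12.3305 + ½×0.88×12.3305² = 73.3100.

£73.31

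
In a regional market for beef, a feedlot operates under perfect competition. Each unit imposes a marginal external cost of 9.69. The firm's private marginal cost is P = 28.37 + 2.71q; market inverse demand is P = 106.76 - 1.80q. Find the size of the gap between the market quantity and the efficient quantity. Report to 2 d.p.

2.15 units

Market equilibrium (private): 28.37 + 2.71q = 106.76 - 1.80q → q_m = 17.3814.
Social marginal cost = private MC + MEC = 38.06 + 2.71q.
Set SMC = demand: 38.06 + 2.71q = 106.76 - 1.80q → q* = 15.2328.
Gap = |17.3814 − 15.2328| = 2.1486.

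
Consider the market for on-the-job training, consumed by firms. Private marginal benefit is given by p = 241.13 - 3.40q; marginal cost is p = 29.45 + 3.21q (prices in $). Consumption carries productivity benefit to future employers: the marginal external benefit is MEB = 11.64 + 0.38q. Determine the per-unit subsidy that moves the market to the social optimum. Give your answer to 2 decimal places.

Social marginal benefit = demand + MEB = 252.77 - 3.02q.
Set SMB = MC: 252.77 - 3.02q = 29.45 + 3.21q → q* = 35.8459.
The Pigouvian subsidy equals MEB at q*: 11.64 + 0.38×35.8459 = 25.2614.

subsidy = $25.26 per unit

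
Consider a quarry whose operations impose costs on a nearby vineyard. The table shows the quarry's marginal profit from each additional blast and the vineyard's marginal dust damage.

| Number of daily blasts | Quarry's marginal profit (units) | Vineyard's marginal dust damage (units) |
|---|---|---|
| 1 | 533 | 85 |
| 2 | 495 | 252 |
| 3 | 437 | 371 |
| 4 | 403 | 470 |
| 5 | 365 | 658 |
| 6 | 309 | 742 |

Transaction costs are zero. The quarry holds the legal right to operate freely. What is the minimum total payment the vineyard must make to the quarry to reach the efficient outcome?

Left alone the quarry would choose level 6 (marginal profit stays positive).
Efficient level: k* = 3 (marginal profit ≥ marginal dust damage through 3).
The vineyard must at least cover the quarry's forgone profit from cutting 6→3: 403 + 365 + 309 = 1077.

1077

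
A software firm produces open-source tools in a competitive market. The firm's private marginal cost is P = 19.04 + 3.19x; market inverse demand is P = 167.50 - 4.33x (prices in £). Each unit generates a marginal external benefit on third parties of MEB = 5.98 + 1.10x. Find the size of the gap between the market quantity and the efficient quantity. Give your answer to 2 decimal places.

4.31 units

Market equilibrium (private): 19.04 + 3.19x = 167.50 - 4.33x → x_m = 19.7420.
Social marginal cost = private MC − MEB = 13.06 + 2.09x.
Set SMC = demand: 13.06 + 2.09x = 167.50 - 4.33x → x* = 24.0561.
Gap = |19.7420 − 24.0561| = 4.3141.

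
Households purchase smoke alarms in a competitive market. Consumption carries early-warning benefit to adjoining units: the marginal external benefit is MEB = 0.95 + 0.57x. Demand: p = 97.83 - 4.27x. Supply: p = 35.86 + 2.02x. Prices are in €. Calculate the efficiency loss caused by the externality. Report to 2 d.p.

Market equilibrium (private): 35.86 + 2.02x = 97.83 - 4.27x → x_m = 9.8521.
Social marginal benefit = demand + MEB = 98.78 - 3.70x.
Set SMB = MC: 98.78 - 3.70x = 35.86 + 2.02x → x* = 11.0000.
The loss is the area between SMB and MC from x* to x_m; with linear curves that's a triangle of height MEB(x_m).
DWL = ½ × 1.1479 × 6.5657 = 3.7684.

DWL = €3.77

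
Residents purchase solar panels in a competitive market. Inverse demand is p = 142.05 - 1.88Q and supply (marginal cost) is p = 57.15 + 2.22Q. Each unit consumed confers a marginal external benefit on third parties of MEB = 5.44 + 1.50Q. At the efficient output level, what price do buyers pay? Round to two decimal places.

P = 76.73

Social marginal benefit = demand + MEB = 147.49 - 0.38Q.
Set SMB = MC: 147.49 - 0.38Q = 57.15 + 2.22Q → Q* = 34.7462.
Consumer price on the demand curve at Q*: 142.05 − 1.88×34.7462 = 76.7271.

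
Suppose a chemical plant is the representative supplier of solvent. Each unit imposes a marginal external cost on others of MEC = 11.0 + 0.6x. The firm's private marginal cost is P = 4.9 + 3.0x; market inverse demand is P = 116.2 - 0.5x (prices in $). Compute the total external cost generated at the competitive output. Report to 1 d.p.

Market equilibrium (private): 4.9 + 3.0x = 116.2 - 0.5x → x_m = 31.8000.
Total external cost = ∫₀^{x_m} (11.0 + 0.6x) dx = 11.0×31.8000 + ½×0.6×31.8000² = 653.1720.

$653.2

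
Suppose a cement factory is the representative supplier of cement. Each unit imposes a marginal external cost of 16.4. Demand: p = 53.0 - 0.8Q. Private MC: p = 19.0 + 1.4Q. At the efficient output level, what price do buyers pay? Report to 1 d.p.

Social marginal cost = private MC + MEC = 35.4 + 1.4Q.
Set SMC = demand: 35.4 + 1.4Q = 53.0 - 0.8Q → Q* = 8.0000.
Consumer price on the demand curve at Q*: 53.0 − 0.8×8.0000 = 46.6000.

P = 46.6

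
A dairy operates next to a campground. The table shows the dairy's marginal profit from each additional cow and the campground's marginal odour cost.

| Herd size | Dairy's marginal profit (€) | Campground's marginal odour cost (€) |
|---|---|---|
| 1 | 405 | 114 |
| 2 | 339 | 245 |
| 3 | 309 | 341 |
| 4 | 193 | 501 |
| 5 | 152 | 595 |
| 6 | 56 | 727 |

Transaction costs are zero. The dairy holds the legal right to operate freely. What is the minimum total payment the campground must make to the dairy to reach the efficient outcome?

€710

Left alone the dairy would choose level 6 (marginal profit stays positive).
Efficient level: k* = 2 (marginal profit ≥ marginal odour cost through 2).
The campground must at least cover the dairy's forgone profit from cutting 6→2: 309 + 193 + 152 + 56 = 710.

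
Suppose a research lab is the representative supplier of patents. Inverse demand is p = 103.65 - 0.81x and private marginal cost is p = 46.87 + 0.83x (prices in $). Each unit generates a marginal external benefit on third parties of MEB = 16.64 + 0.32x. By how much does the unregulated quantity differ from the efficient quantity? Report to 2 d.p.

21.00 units

Market equilibrium (private): 46.87 + 0.83x = 103.65 - 0.81x → x_m = 34.6220.
Social marginal cost = private MC − MEB = 30.23 + 0.51x.
Set SMC = demand: 30.23 + 0.51x = 103.65 - 0.81x → x* = 55.6212.
Gap = |34.6220 − 55.6212| = 20.9992.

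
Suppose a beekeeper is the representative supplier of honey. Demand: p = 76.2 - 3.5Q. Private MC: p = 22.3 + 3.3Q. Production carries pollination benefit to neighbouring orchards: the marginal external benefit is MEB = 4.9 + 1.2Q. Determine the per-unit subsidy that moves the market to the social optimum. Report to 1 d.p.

Social marginal cost = private MC − MEB = 17.4 + 2.1Q.
Set SMC = demand: 17.4 + 2.1Q = 76.2 - 3.5Q → Q* = 10.5000.
The Pigouvian subsidy equals MEB at Q*: 4.9 + 1.2×10.5000 = 17.5000.

subsidy = 17.5 per unit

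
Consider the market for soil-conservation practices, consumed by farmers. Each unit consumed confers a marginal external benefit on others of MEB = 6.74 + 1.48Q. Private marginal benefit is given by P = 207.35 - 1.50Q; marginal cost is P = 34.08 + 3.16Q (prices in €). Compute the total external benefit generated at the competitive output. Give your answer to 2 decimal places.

Market equilibrium (private): 34.08 + 3.16Q = 207.35 - 1.50Q → Q_m = 37.1824.
Total external benefit = ∫₀^{Q_m} (6.74 + 1.48Q) dQ = 6.74×37.1824 + ½×1.48×37.1824² = 1273.6822.

€1273.68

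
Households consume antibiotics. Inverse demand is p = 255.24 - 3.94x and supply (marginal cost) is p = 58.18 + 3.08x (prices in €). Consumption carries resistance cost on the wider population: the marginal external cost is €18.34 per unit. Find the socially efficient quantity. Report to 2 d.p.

Social marginal benefit = demand − MEC = 236.90 - 3.94x.
Set SMB = MC: 236.90 - 3.94x = 58.18 + 3.08x → x* = 25.4587.

x* = 25.46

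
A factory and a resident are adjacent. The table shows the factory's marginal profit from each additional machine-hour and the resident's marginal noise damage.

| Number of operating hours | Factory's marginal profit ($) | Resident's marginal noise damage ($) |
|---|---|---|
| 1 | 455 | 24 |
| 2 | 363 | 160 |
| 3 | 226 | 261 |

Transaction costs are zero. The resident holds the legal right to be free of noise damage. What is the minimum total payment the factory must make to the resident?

$184

Efficient level: marginal profit ≥ marginal noise damage through level 2, so k* = 2.
With the resident holding the right, the factory must at least compensate total damage at k*: 24 + 160 = 184.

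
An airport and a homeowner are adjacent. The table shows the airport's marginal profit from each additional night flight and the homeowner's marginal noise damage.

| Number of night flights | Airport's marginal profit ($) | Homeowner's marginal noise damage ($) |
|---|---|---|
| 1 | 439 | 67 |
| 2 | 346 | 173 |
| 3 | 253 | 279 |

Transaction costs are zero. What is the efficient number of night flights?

2

Bargaining reaches the level where marginal profit last exceeds marginal noise damage.
That holds through level 2 (346 ≥ 173) but not at 3 (253 < 279).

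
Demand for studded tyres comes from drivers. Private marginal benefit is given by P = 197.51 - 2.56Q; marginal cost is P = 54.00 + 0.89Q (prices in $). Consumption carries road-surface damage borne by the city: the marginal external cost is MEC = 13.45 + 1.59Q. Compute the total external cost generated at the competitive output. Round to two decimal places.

$1935.08

Market equilibrium (private): 54.00 + 0.89Q = 197.51 - 2.56Q → Q_m = 41.5971.
Total external cost = ∫₀^{Q_m} (13.45 + 1.59Q) dQ = 13.45×41.5971 + ½×1.59×41.5971² = 1935.0844.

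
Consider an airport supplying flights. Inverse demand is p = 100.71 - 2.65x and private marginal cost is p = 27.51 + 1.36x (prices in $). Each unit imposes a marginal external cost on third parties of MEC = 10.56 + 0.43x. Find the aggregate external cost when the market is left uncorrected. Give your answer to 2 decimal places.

Market equilibrium (private): 27.51 + 1.36x = 100.71 - 2.65x → x_m = 18.2544.
Total external cost = ∫₀^{x_m} (10.56 + 0.43x) dx = 10.56×18.2544 + ½×0.43×18.2544² = 264.4094.

$264.41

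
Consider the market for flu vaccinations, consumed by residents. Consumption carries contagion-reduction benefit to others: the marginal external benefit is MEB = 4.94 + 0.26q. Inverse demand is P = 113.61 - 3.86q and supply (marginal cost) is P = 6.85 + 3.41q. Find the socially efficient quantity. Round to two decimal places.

q* = 15.93

Social marginal benefit = demand + MEB = 118.55 - 3.60q.
Set SMB = MC: 118.55 - 3.60q = 6.85 + 3.41q → q* = 15.9344.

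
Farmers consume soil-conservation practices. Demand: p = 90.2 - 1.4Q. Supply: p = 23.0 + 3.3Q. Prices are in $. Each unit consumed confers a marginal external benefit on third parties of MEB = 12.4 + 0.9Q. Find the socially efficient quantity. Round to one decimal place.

Social marginal benefit = demand + MEB = 102.6 - 0.5Q.
Set SMB = MC: 102.6 - 0.5Q = 23.0 + 3.3Q → Q* = 20.9474.

Q* = 20.9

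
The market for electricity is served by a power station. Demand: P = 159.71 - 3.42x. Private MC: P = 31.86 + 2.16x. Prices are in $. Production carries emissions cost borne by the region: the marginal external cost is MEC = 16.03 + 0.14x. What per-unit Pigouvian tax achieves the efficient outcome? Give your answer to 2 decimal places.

tax = $18.77 per unit

Social marginal cost = private MC + MEC = 47.89 + 2.30x.
Set SMC = demand: 47.89 + 2.30x = 159.71 - 3.42x → x* = 19.5490.
The Pigouvian tax equals MEC at x*: 16.03 + 0.14×19.5490 = 18.7669.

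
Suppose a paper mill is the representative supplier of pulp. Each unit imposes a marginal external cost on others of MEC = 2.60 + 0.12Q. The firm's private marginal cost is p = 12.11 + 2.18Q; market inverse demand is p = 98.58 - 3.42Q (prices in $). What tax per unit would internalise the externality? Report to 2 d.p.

Social marginal cost = private MC + MEC = 14.71 + 2.30Q.
Set SMC = demand: 14.71 + 2.30Q = 98.58 - 3.42Q → Q* = 14.6626.
The Pigouvian tax equals MEC at Q*: 2.60 + 0.12×14.6626 = 4.3595.

tax = $4.36 per unit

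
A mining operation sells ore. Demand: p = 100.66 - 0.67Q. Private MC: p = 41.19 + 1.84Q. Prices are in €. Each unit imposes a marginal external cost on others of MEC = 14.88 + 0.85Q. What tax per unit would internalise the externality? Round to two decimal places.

tax = €26.16 per unit

Social marginal cost = private MC + MEC = 56.07 + 2.69Q.
Set SMC = demand: 56.07 + 2.69Q = 100.66 - 0.67Q → Q* = 13.2708.
The Pigouvian tax equals MEC at Q*: 14.88 + 0.85×13.2708 = 26.1602.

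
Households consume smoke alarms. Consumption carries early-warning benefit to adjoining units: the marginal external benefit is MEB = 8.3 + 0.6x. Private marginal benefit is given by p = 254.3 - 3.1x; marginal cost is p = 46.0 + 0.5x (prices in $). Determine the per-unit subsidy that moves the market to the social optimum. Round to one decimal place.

Social marginal benefit = demand + MEB = 262.6 - 2.5x.
Set SMB = MC: 262.6 - 2.5x = 46.0 + 0.5x → x* = 72.2000.
The Pigouvian subsidy equals MEB at x*: 8.3 + 0.6×72.2000 = 51.6200.

subsidy = $51.6 per unit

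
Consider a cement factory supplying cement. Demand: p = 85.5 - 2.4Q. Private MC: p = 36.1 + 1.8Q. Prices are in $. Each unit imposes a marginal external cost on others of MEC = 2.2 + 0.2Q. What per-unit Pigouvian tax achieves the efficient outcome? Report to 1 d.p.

tax = $4.3 per unit

Social marginal cost = private MC + MEC = 38.3 + 2.0Q.
Set SMC = demand: 38.3 + 2.0Q = 85.5 - 2.4Q → Q* = 10.7273.
The Pigouvian tax equals MEC at Q*: 2.2 + 0.2×10.7273 = 4.3455.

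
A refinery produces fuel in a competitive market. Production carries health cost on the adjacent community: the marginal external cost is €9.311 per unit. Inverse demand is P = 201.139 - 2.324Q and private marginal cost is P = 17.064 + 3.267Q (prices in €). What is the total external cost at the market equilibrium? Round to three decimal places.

Market equilibrium (private): 17.064 + 3.267Q = 201.139 - 2.324Q → Q_m = 32.9234.
Total external cost = MEC × Q_m = 9.311 × 32.9234 = 306.5498.

€306.550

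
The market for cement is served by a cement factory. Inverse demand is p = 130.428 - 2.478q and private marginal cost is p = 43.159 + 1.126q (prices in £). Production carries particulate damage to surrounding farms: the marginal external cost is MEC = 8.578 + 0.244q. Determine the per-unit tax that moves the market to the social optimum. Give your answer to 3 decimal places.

Social marginal cost = private MC + MEC = 51.737 + 1.370q.
Set SMC = demand: 51.737 + 1.370q = 130.428 - 2.478q → q* = 20.4498.
The Pigouvian tax equals MEC at q*: 8.578 + 0.244×20.4498 = 13.5678.

tax = £13.568 per unit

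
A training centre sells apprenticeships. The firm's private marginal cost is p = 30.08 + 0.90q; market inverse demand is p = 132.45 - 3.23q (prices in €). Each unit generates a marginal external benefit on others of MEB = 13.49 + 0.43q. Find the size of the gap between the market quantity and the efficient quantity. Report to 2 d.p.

Market equilibrium (private): 30.08 + 0.90q = 132.45 - 3.23q → q_m = 24.7869.
Social marginal cost = private MC − MEB = 16.59 + 0.47q.
Set SMC = demand: 16.59 + 0.47q = 132.45 - 3.23q → q* = 31.3135.
Gap = |24.7869 − 31.3135| = 6.5266.

6.53 units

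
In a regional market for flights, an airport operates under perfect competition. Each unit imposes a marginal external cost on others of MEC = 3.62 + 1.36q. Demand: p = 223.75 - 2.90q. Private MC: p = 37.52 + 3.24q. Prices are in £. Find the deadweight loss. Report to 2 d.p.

Market equilibrium (private): 37.52 + 3.24q = 223.75 - 2.90q → q_m = 30.3306.
Social marginal cost = private MC + MEC = 41.14 + 4.60q.
Set SMC = demand: 41.14 + 4.60q = 223.75 - 2.90q → q* = 24.3480.
The loss is the area between SMC and demand from q* to q_m; with linear curves that's a triangle of height MEC(q_m).
DWL = ½ × 5.9826 × 44.8696 = 134.2184.

DWL = £134.22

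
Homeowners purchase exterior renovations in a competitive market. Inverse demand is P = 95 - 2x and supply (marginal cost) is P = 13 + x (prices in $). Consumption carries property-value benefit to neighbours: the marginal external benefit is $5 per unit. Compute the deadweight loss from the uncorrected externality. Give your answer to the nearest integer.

Market equilibrium (private): 13 + x = 95 - 2x → x_m = 27.3333.
Social marginal benefit = demand + MEB = 100 - 2x.
Set SMB = MC: 100 - 2x = 13 + x → x* = 29.0000.
Between x* and x_m the wedge SMB − MC runs linearly from 0 to MEB(x_m), so the loss is a triangle.
DWL = ½ × 1.6667 × 5.0000 = 4.1668.

DWL = $4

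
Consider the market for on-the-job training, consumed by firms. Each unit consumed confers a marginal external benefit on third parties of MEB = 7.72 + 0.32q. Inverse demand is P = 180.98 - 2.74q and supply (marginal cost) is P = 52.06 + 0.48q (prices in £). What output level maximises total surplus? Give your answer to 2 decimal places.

q* = 47.12

Social marginal benefit = demand + MEB = 188.70 - 2.42q.
Set SMB = MC: 188.70 - 2.42q = 52.06 + 0.48q → q* = 47.1172.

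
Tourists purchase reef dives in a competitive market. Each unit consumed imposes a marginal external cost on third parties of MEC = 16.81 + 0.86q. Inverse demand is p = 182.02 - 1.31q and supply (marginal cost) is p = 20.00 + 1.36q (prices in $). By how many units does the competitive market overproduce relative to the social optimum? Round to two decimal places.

19.55 units

Market equilibrium (private): 20.00 + 1.36q = 182.02 - 1.31q → q_m = 60.6816.
Social marginal benefit = demand − MEC = 165.21 - 2.17q.
Set SMB = MC: 165.21 - 2.17q = 20.00 + 1.36q → q* = 41.1360.
Gap = |60.6816 − 41.1360| = 19.5456.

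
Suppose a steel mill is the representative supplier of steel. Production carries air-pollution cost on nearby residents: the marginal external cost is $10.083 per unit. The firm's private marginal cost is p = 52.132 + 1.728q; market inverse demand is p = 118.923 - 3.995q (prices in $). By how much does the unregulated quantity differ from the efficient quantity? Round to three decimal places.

Market equilibrium (private): 52.132 + 1.728q = 118.923 - 3.995q → q_m = 11.6706.
Social marginal cost = private MC + MEC = 62.215 + 1.728q.
Set SMC = demand: 62.215 + 1.728q = 118.923 - 3.995q → q* = 9.9088.
Gap = |11.6706 − 9.9088| = 1.7618.

1.762 units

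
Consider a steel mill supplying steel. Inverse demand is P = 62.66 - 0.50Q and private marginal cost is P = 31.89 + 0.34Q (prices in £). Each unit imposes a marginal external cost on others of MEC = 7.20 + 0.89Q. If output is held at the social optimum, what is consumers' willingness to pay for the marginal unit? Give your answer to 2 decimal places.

Social marginal cost = private MC + MEC = 39.09 + 1.23Q.
Set SMC = demand: 39.09 + 1.23Q = 62.66 - 0.50Q → Q* = 13.6243.
Consumer price on the demand curve at Q*: 62.66 − 0.50×13.6243 = 55.8479.

P = £55.85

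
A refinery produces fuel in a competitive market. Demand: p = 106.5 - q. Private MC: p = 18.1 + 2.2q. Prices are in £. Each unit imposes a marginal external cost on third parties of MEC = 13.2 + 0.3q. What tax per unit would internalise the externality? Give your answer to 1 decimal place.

tax = £19.6 per unit

Social marginal cost = private MC + MEC = 31.3 + 2.5q.
Set SMC = demand: 31.3 + 2.5q = 106.5 - q → q* = 21.4857.
The Pigouvian tax equals MEC at q*: 13.2 + 0.3×21.4857 = 19.6457.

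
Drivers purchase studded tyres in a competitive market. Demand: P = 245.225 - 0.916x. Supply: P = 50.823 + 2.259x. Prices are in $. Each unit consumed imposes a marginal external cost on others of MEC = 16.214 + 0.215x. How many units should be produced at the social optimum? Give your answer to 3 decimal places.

Social marginal benefit = demand − MEC = 229.011 - 1.131x.
Set SMB = MC: 229.011 - 1.131x = 50.823 + 2.259x → x* = 52.5628.

x* = 52.563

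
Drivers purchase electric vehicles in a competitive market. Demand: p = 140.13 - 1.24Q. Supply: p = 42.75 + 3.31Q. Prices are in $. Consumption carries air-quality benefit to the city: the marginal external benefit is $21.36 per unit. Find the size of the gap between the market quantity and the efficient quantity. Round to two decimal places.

Market equilibrium (private): 42.75 + 3.31Q = 140.13 - 1.24Q → Q_m = 21.4022.
Social marginal benefit = demand + MEB = 161.49 - 1.24Q.
Set SMB = MC: 161.49 - 1.24Q = 42.75 + 3.31Q → Q* = 26.0967.
Gap = |21.4022 − 26.0967| = 4.6945.

4.69 units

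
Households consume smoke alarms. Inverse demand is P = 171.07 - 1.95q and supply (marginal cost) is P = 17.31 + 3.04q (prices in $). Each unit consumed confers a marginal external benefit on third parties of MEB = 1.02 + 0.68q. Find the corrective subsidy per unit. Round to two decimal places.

Social marginal benefit = demand + MEB = 172.09 - 1.27q.
Set SMB = MC: 172.09 - 1.27q = 17.31 + 3.04q → q* = 35.9118.
The Pigouvian subsidy equals MEB at q*: 1.02 + 0.68×35.9118 = 25.4400.

subsidy = $25.44 per unit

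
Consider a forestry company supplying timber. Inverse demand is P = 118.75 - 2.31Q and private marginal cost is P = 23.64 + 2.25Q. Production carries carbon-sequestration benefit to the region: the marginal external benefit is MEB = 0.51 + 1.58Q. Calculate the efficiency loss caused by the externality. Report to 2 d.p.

DWL = 187.90

Market equilibrium (private): 23.64 + 2.25Q = 118.75 - 2.31Q → Q_m = 20.8575.
Social marginal cost = private MC − MEB = 23.13 + 0.67Q.
Set SMC = demand: 23.13 + 0.67Q = 118.75 - 2.31Q → Q* = 32.0872.
The loss is the area between SMC and demand from Q* to Q_m; with linear curves that's a triangle of height MEB(Q_m).
DWL = ½ × 11.2297 × 33.4648 = 187.8998.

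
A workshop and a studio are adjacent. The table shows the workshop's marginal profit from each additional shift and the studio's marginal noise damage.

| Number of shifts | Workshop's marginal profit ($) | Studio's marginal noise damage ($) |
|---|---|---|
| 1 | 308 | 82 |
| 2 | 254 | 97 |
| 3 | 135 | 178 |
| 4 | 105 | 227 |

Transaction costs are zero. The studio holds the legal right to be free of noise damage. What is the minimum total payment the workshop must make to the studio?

$179

Efficient level: marginal profit ≥ marginal noise damage through level 2, so k* = 2.
With the studio holding the right, the workshop must at least compensate total damage at k*: 82 + 97 = 179.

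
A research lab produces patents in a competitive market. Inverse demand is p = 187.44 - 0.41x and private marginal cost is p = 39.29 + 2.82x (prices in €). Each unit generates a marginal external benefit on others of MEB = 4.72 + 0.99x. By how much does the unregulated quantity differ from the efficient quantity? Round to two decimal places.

Market equilibrium (private): 39.29 + 2.82x = 187.44 - 0.41x → x_m = 45.8669.
Social marginal cost = private MC − MEB = 34.57 + 1.83x.
Set SMC = demand: 34.57 + 1.83x = 187.44 - 0.41x → x* = 68.2455.
Gap = |45.8669 − 68.2455| = 22.3786.

22.38 units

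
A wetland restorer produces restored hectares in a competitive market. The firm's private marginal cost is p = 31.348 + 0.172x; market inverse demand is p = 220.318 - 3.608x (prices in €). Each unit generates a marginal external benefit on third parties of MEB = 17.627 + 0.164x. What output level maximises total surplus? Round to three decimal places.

Social marginal cost = private MC − MEB = 13.721 + 0.008x.
Set SMC = demand: 13.721 + 0.008x = 220.318 - 3.608x → x* = 57.1341.

x* = 57.134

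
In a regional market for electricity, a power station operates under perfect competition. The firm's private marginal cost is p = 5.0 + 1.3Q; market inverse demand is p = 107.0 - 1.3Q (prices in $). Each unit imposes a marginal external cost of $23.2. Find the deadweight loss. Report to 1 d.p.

Market equilibrium (private): 5.0 + 1.3Q = 107.0 - 1.3Q → Q_m = 39.2308.
Social marginal cost = private MC + MEC = 28.2 + 1.3Q.
Set SMC = demand: 28.2 + 1.3Q = 107.0 - 1.3Q → Q* = 30.3077.
Height of the DWL triangle at Q_m is SMC(Q_m) − demand(Q_m) = MEC(Q_m) = 23.2000.
DWL = ½ × 8.9231 × 23.2000 = 103.5080.

DWL = $103.5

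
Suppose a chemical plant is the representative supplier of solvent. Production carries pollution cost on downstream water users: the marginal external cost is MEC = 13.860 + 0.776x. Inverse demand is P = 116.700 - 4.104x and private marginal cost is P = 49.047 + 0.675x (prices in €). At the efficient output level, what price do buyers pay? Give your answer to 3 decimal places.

P = €76.958

Social marginal cost = private MC + MEC = 62.907 + 1.451x.
Set SMC = demand: 62.907 + 1.451x = 116.700 - 4.104x → x* = 9.6837.
Consumer price on the demand curve at x*: 116.700 − 4.104×9.6837 = 76.9581.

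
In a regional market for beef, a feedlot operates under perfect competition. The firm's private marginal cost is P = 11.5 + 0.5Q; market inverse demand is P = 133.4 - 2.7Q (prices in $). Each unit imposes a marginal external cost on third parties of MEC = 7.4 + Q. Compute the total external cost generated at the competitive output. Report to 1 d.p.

Market equilibrium (private): 11.5 + 0.5Q = 133.4 - 2.7Q → Q_m = 38.0938.
Total external cost = ∫₀^{Q_m} (7.4 + 1.0Q) dQ = 7.4×38.0938 + ½×1.0×38.0938² = 1007.4629.

$1007.5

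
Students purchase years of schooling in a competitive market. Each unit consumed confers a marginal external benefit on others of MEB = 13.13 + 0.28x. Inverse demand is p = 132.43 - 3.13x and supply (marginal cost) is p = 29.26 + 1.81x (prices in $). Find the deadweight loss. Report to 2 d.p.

Market equilibrium (private): 29.26 + 1.81x = 132.43 - 3.13x → x_m = 20.8846.
Social marginal benefit = demand + MEB = 145.56 - 2.85x.
Set SMB = MC: 145.56 - 2.85x = 29.26 + 1.81x → x* = 24.9571.
The welfare-loss triangle has base |x_m − x*| and height MEB(x_m) (the vertical gap between SMB and MC is zero at x* and MEB at x_m).
DWL = ½ × 4.0725 × 18.9777 = 38.6433.

DWL = $38.64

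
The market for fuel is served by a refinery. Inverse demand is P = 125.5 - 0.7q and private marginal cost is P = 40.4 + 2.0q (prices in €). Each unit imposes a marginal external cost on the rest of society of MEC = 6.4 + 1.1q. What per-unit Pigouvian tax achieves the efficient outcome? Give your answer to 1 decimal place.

Social marginal cost = private MC + MEC = 46.8 + 3.1q.
Set SMC = demand: 46.8 + 3.1q = 125.5 - 0.7q → q* = 20.7105.
The Pigouvian tax equals MEC at q*: 6.4 + 1.1×20.7105 = 29.1816.

tax = €29.2 per unit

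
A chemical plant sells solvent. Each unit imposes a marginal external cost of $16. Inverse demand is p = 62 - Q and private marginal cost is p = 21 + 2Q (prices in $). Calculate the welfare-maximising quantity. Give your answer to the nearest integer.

Social marginal cost = private MC + MEC = 37 + 2Q.
Set SMC = demand: 37 + 2Q = 62 - Q → Q* = 8.3333.

Q* = 8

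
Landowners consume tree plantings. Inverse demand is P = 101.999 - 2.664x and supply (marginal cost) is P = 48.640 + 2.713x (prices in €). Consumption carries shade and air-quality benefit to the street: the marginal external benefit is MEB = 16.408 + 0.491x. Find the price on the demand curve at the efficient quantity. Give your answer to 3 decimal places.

Social marginal benefit = demand + MEB = 118.407 - 2.173x.
Set SMB = MC: 118.407 - 2.173x = 48.640 + 2.713x → x* = 14.2790.
Consumer price on the demand curve at x*: 101.999 − 2.664×14.2790 = 63.9597.

P = €63.960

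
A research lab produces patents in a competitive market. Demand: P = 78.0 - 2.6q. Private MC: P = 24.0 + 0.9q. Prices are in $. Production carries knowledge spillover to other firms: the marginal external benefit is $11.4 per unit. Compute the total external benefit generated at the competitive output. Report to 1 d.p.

Market equilibrium (private): 24.0 + 0.9q = 78.0 - 2.6q → q_m = 15.4286.
Total external benefit = MEB × q_m = 11.4 × 15.4286 = 175.8860.

$175.9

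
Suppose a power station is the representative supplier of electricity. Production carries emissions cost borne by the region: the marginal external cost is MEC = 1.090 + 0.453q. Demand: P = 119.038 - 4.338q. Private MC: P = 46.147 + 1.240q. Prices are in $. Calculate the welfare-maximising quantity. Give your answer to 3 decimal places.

Social marginal cost = private MC + MEC = 47.237 + 1.693q.
Set SMC = demand: 47.237 + 1.693q = 119.038 - 4.338q → q* = 11.9053.

q* = 11.905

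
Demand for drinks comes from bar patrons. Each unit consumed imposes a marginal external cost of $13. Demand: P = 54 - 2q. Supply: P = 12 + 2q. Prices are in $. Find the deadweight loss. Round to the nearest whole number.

DWL = $21

Market equilibrium (private): 12 + 2q = 54 - 2q → q_m = 10.5000.
Social marginal benefit = demand − MEC = 41 - 2q.
Set SMB = MC: 41 - 2q = 12 + 2q → q* = 7.2500.
The welfare-loss triangle has base |q_m − q*| and height MEC(q_m) (the vertical gap between SMB and MC is zero at q* and MEC at q_m).
DWL = ½ × 3.2500 × 13.0000 = 21.1250.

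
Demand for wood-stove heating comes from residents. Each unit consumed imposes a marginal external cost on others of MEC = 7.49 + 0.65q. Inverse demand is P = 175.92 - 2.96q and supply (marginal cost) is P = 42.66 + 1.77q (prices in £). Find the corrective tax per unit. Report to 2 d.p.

tax = £22.69 per unit

Social marginal benefit = demand − MEC = 168.43 - 3.61q.
Set SMB = MC: 168.43 - 3.61q = 42.66 + 1.77q → q* = 23.3773.
The Pigouvian tax equals MEC at q*: 7.49 + 0.65×23.3773 = 22.6852.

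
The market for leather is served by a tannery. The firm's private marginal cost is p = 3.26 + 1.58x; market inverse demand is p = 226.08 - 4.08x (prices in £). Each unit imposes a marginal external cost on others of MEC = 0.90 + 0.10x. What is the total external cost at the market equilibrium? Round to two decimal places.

Market equilibrium (private): 3.26 + 1.58x = 226.08 - 4.08x → x_m = 39.3675.
Total external cost = ∫₀^{x_m} (0.90 + 0.10x) dx = 0.90×39.3675 + ½×0.10×39.3675² = 112.9208.

£112.92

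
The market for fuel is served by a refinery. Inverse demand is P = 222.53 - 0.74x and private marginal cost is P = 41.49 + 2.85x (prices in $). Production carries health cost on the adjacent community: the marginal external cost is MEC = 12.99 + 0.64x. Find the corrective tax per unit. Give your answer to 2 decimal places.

Social marginal cost = private MC + MEC = 54.48 + 3.49x.
Set SMC = demand: 54.48 + 3.49x = 222.53 - 0.74x → x* = 39.7281.
The Pigouvian tax equals MEC at x*: 12.99 + 0.64×39.7281 = 38.4160.

tax = $38.42 per unit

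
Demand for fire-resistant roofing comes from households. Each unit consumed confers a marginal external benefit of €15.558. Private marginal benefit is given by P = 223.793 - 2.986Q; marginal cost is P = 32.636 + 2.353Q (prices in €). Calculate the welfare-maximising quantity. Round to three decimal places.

Q* = 38.718

Social marginal benefit = demand + MEB = 239.351 - 2.986Q.
Set SMB = MC: 239.351 - 2.986Q = 32.636 + 2.353Q → Q* = 38.7179.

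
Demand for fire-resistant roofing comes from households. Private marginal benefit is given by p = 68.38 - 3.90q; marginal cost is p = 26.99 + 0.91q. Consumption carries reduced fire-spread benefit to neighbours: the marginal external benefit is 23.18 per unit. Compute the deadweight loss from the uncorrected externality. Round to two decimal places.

Market equilibrium (private): 26.99 + 0.91q = 68.38 - 3.90q → q_m = 8.6050.
Social marginal benefit = demand + MEB = 91.56 - 3.90q.
Set SMB = MC: 91.56 - 3.90q = 26.99 + 0.91q → q* = 13.4241.
The loss is the area between SMB and MC from q* to q_m; with linear curves that's a triangle of height MEB(q_m).
DWL = ½ × 4.8191 × 23.1800 = 55.8534.

DWL = 55.85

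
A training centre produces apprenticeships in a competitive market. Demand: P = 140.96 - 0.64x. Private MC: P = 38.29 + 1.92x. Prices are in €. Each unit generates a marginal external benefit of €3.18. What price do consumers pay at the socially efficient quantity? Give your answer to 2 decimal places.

Social marginal cost = private MC − MEB = 35.11 + 1.92x.
Set SMC = demand: 35.11 + 1.92x = 140.96 - 0.64x → x* = 41.3477.
Consumer price on the demand curve at x*: 140.96 − 0.64×41.3477 = 114.4975.

P = €114.50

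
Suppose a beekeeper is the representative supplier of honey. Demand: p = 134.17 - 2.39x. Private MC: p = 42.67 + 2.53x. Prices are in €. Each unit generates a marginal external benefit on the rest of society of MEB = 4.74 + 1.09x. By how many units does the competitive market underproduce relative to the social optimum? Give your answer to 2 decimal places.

Market equilibrium (private): 42.67 + 2.53x = 134.17 - 2.39x → x_m = 18.5976.
Social marginal cost = private MC − MEB = 37.93 + 1.44x.
Set SMC = demand: 37.93 + 1.44x = 134.17 - 2.39x → x* = 25.1279.
Gap = |18.5976 − 25.1279| = 6.5303.

6.53 units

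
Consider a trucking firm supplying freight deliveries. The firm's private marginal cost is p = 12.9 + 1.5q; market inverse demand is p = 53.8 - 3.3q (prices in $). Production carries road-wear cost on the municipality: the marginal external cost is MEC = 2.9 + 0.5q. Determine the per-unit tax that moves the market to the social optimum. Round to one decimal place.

Social marginal cost = private MC + MEC = 15.8 + 2.0q.
Set SMC = demand: 15.8 + 2.0q = 53.8 - 3.3q → q* = 7.1698.
The Pigouvian tax equals MEC at q*: 2.9 + 0.5×7.1698 = 6.4849.

tax = $6.5 per unit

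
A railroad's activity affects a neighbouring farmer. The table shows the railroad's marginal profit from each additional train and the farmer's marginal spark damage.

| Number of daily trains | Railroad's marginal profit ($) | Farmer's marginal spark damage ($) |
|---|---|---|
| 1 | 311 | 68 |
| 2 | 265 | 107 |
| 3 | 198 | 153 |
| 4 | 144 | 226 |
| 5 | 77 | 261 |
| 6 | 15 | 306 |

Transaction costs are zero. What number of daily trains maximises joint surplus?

3

Bargaining reaches the level where marginal profit last exceeds marginal spark damage.
That holds through level 3 (198 ≥ 153) but not at 4 (144 < 226).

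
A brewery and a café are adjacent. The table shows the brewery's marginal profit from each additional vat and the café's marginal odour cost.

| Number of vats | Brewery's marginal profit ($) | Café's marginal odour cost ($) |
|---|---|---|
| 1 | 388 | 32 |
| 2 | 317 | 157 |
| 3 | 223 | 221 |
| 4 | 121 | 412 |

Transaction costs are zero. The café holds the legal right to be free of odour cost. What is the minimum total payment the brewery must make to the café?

$410

Efficient level: marginal profit ≥ marginal odour cost through level 3, so k* = 3.
With the café holding the right, the brewery must at least compensate total damage at k*: 32 + 157 + 221 = 410.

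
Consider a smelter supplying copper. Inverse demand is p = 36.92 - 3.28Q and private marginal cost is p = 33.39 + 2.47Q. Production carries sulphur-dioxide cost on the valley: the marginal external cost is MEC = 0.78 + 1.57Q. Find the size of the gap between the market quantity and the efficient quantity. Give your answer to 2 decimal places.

0.24 units

Market equilibrium (private): 33.39 + 2.47Q = 36.92 - 3.28Q → Q_m = 0.6139.
Social marginal cost = private MC + MEC = 34.17 + 4.04Q.
Set SMC = demand: 34.17 + 4.04Q = 36.92 - 3.28Q → Q* = 0.3757.
Gap = |0.6139 − 0.3757| = 0.2382.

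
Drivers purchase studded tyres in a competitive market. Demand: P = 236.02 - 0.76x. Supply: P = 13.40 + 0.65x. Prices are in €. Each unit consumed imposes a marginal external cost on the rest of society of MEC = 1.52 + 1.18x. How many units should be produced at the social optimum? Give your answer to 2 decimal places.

Social marginal benefit = demand − MEC = 234.50 - 1.94x.
Set SMB = MC: 234.50 - 1.94x = 13.40 + 0.65x → x* = 85.3668.

x* = 85.37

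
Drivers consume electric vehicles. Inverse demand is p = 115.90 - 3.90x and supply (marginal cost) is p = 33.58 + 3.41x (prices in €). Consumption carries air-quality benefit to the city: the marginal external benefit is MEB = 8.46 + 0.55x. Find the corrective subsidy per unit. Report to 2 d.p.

subsidy = €15.85 per unit

Social marginal benefit = demand + MEB = 124.36 - 3.35x.
Set SMB = MC: 124.36 - 3.35x = 33.58 + 3.41x → x* = 13.4290.
The Pigouvian subsidy equals MEB at x*: 8.46 + 0.55×13.4290 = 15.8460.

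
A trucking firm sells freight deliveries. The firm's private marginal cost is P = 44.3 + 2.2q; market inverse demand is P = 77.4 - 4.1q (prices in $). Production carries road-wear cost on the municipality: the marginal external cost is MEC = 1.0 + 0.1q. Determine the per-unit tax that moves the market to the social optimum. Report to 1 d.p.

tax = $1.5 per unit

Social marginal cost = private MC + MEC = 45.3 + 2.3q.
Set SMC = demand: 45.3 + 2.3q = 77.4 - 4.1q → q* = 5.0156.
The Pigouvian tax equals MEC at q*: 1.0 + 0.1×5.0156 = 1.5016.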